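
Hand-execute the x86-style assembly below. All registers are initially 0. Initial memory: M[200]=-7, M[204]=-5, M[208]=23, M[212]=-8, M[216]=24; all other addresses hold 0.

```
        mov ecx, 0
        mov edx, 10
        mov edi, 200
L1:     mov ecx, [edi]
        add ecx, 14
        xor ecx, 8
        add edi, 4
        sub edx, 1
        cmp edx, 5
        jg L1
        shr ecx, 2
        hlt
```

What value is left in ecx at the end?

11

mov ecx, 0 → ecx=0
mov edx, 10 → edx=10
mov edi, 200 → edi=200
mov ecx, [edi] → ecx=M[200]=-7
add ecx, 14 → ecx=(-7)+14=7
xor ecx, 8 → ecx=7^8=15
add edi, 4 → edi=200+4=204
sub edx, 1 → edx=10-1=9
cmp edx, 5  (cmp 9,5)
jg L1: taken
mov ecx, [edi] → ecx=M[204]=-5
add ecx, 14 → ecx=(-5)+14=9
xor ecx, 8 → ecx=9^8=1
add edi, 4 → edi=204+4=208
sub edx, 1 → edx=9-1=8
cmp edx, 5  (cmp 8,5)
jg L1: taken
mov ecx, [edi] → ecx=M[208]=23
add ecx, 14 → ecx=23+14=37
xor ecx, 8 → ecx=37^8=45
add edi, 4 → edi=208+4=212
sub edx, 1 → edx=8-1=7
cmp edx, 5  (cmp 7,5)
jg L1: taken
mov ecx, [edi] → ecx=M[212]=-8
add ecx, 14 → ecx=(-8)+14=6
xor ecx, 8 → ecx=6^8=14
add edi, 4 → edi=212+4=216
sub edx, 1 → edx=7-1=6
cmp edx, 5  (cmp 6,5)
jg L1: taken
mov ecx, [edi] → ecx=M[216]=24
add ecx, 14 → ecx=24+14=38
xor ecx, 8 → ecx=38^8=46
add edi, 4 → edi=216+4=220
sub edx, 1 → edx=6-1=5
cmp edx, 5  (cmp 5,5)
jg L1: not taken
shr ecx, 2 → ecx=46>>2=11
halt.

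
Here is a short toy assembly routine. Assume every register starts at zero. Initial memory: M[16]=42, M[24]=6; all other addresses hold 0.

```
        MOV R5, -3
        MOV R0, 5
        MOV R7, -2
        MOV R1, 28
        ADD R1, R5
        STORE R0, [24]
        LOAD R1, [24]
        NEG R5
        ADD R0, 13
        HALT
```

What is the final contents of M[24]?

R5=-3
R0=5
R7=-2
R1=28
R1=28+(-3)=25
STORE R0, [24] → M[24]=5
R1=M[24]=5
R5=-(-3)=3
R0=5+13=18
halt.

5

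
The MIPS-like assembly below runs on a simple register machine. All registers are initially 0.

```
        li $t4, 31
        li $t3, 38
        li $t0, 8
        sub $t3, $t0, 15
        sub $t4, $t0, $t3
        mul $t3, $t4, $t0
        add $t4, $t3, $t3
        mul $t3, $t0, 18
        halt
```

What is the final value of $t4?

240

li $t4, 31 → $t4=31
li $t3, 38 → $t3=38
li $t0, 8 → $t0=8
sub $t3, $t0, 15 → $t3=8-15=-7
sub $t4, $t0, $t3 → $t4=8-(-7)=15
mul $t3, $t4, $t0 → $t3=15*8=120
add $t4, $t3, $t3 → $t4=120+120=240
mul $t3, $t0, 18 → $t3=8*18=144
halt.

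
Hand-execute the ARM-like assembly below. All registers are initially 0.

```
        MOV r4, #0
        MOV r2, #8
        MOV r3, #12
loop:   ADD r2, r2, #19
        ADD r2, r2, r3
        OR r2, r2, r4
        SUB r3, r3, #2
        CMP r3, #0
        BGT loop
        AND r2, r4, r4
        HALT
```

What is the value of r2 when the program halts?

0

after MOV r4, #0: r4=0
after MOV r2, #8: r2=8
after MOV r3, #12: r3=12
after ADD r2, r2, #19: r2=8+19=27
after ADD r2, r2, r3: r2=27+12=39
after OR r2, r2, r4: r2=39|0=39
after SUB r3, r3, #2: r3=12-2=10
CMP r3, #0  (cmp 10,0)
BGT loop: taken
after ADD r2, r2, #19: r2=39+19=58
after ADD r2, r2, r3: r2=58+10=68
after OR r2, r2, r4: r2=68|0=68
after SUB r3, r3, #2: r3=10-2=8
CMP r3, #0  (cmp 8,0)
BGT loop: taken
after ADD r2, r2, #19: r2=68+19=87
after ADD r2, r2, r3: r2=87+8=95
after OR r2, r2, r4: r2=95|0=95
after SUB r3, r3, #2: r3=8-2=6
CMP r3, #0  (cmp 6,0)
BGT loop: taken
after ADD r2, r2, #19: r2=95+19=114
after ADD r2, r2, r3: r2=114+6=120
after OR r2, r2, r4: r2=120|0=120
after SUB r3, r3, #2: r3=6-2=4
CMP r3, #0  (cmp 4,0)
BGT loop: taken
after ADD r2, r2, #19: r2=120+19=139
after ADD r2, r2, r3: r2=139+4=143
after OR r2, r2, r4: r2=143|0=143
after SUB r3, r3, #2: r3=4-2=2
CMP r3, #0  (cmp 2,0)
BGT loop: taken
after ADD r2, r2, #19: r2=143+19=162
after ADD r2, r2, r3: r2=162+2=164
after OR r2, r2, r4: r2=164|0=164
after SUB r3, r3, #2: r3=2-2=0
CMP r3, #0  (cmp 0,0)
BGT loop: not taken
after AND r2, r4, r4: r2=0&0=0
halt.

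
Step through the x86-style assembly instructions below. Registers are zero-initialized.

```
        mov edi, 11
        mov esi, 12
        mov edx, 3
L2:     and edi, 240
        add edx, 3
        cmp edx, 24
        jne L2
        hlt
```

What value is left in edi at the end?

edi=11
esi=12
edx=3
edi=11&240=0
edx=3+3=6
cmp edx, 24  (cmp 6,24)
jne L2: taken
edi=0&240=0
edx=6+3=9
cmp edx, 24  (cmp 9,24)
jne L2: taken
edi=0&240=0
edx=9+3=12
cmp edx, 24  (cmp 12,24)
jne L2: taken
edi=0&240=0
edx=12+3=15
cmp edx, 24  (cmp 15,24)
jne L2: taken
edi=0&240=0
edx=15+3=18
cmp edx, 24  (cmp 18,24)
jne L2: taken
edi=0&240=0
edx=18+3=21
cmp edx, 24  (cmp 21,24)
jne L2: taken
edi=0&240=0
edx=21+3=24
cmp edx, 24  (cmp 24,24)
jne L2: not taken
halt.

0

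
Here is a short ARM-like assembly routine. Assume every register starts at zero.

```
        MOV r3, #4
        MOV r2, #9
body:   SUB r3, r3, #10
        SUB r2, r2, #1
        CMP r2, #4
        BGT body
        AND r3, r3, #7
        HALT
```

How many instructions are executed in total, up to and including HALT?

after MOV r3, #4: r3=4
after MOV r2, #9: r2=9
after SUB r3, r3, #10: r3=4-10=-6
after SUB r2, r2, #1: r2=9-1=8
CMP r2, #4  (cmp 8,4)
BGT body: taken
after SUB r3, r3, #10: r3=(-6)-10=-16
after SUB r2, r2, #1: r2=8-1=7
CMP r2, #4  (cmp 7,4)
BGT body: taken
after SUB r3, r3, #10: r3=(-16)-10=-26
after SUB r2, r2, #1: r2=7-1=6
CMP r2, #4  (cmp 6,4)
BGT body: taken
after SUB r3, r3, #10: r3=(-26)-10=-36
after SUB r2, r2, #1: r2=6-1=5
CMP r2, #4  (cmp 5,4)
BGT body: taken
after SUB r3, r3, #10: r3=(-36)-10=-46
after SUB r2, r2, #1: r2=5-1=4
CMP r2, #4  (cmp 4,4)
BGT body: not taken
after AND r3, r3, #7: r3=(-46)&7=2
halt.
Total executed instructions: 24.

24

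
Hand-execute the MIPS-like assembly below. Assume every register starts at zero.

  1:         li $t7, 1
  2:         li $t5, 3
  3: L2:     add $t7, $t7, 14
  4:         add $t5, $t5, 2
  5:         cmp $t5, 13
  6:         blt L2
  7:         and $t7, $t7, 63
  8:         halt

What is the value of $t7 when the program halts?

7

$t7=1
$t5=3
$t7=1+14=15
$t5=3+2=5
cmp $t5, 13  (cmp 5,13)
blt L2: taken
$t7=15+14=29
$t5=5+2=7
cmp $t5, 13  (cmp 7,13)
blt L2: taken
$t7=29+14=43
$t5=7+2=9
cmp $t5, 13  (cmp 9,13)
blt L2: taken
$t7=43+14=57
$t5=9+2=11
cmp $t5, 13  (cmp 11,13)
blt L2: taken
$t7=57+14=71
$t5=11+2=13
cmp $t5, 13  (cmp 13,13)
blt L2: not taken
$t7=71&63=7
halt.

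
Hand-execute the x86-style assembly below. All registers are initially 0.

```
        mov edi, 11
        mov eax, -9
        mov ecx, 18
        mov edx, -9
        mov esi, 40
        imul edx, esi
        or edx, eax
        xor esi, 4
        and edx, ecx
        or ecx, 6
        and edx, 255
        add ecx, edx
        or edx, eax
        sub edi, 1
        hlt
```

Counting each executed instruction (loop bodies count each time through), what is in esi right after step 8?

edi=11
eax=-9
ecx=18
edx=-9
esi=40
edx=(-9)*40=-360
edx=(-360)|(-9)=-1
esi=40^4=44
After step 8: esi = 44.

44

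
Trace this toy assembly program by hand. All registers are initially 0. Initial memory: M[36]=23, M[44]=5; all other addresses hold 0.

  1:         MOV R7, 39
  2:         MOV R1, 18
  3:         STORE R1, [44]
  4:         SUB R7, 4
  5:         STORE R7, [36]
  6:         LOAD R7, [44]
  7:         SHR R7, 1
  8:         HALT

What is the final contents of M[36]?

MOV R7, 39 → R7=39
MOV R1, 18 → R1=18
STORE R1, [44] → M[44]=18
SUB R7, 4 → R7=39-4=35
STORE R7, [36] → M[36]=35
LOAD R7, [44] → R7=M[44]=18
SHR R7, 1 → R7=18>>1=9
halt.

35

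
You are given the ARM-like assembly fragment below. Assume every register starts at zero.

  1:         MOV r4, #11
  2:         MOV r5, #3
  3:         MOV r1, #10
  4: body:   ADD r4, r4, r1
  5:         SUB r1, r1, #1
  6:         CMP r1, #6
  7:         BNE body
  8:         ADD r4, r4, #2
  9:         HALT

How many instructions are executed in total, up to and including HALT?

21

MOV r4, #11 → r4=11
MOV r5, #3 → r5=3
MOV r1, #10 → r1=10
ADD r4, r4, r1 → r4=11+10=21
SUB r1, r1, #1 → r1=10-1=9
CMP r1, #6  (cmp 9,6)
BNE body: taken
ADD r4, r4, r1 → r4=21+9=30
SUB r1, r1, #1 → r1=9-1=8
CMP r1, #6  (cmp 8,6)
BNE body: taken
ADD r4, r4, r1 → r4=30+8=38
SUB r1, r1, #1 → r1=8-1=7
CMP r1, #6  (cmp 7,6)
BNE body: taken
ADD r4, r4, r1 → r4=38+7=45
SUB r1, r1, #1 → r1=7-1=6
CMP r1, #6  (cmp 6,6)
BNE body: not taken
ADD r4, r4, #2 → r4=45+2=47
halt.
Total executed instructions: 21.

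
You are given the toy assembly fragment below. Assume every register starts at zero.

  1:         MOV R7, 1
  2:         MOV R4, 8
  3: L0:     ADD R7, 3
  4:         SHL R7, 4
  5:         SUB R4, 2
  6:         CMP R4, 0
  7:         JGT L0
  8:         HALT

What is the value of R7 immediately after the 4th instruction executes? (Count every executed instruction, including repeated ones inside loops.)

MOV R7, 1 → R7=1
MOV R4, 8 → R4=8
ADD R7, 3 → R7=1+3=4
SHL R7, 4 → R7=4<<4=64
After step 4: R7 = 64.

64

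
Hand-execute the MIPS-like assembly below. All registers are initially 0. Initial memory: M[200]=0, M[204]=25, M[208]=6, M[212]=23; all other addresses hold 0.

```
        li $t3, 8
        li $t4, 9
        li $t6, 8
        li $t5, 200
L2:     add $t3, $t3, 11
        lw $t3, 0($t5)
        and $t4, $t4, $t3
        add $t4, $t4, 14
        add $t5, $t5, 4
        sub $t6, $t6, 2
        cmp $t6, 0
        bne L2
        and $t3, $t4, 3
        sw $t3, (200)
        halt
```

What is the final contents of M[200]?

2

li $t3, 8 → $t3=8
li $t4, 9 → $t4=9
li $t6, 8 → $t6=8
li $t5, 200 → $t5=200
add $t3, $t3, 11 → $t3=8+11=19
lw $t3, 0($t5) → $t3=M[200]=0
and $t4, $t4, $t3 → $t4=9&0=0
add $t4, $t4, 14 → $t4=0+14=14
add $t5, $t5, 4 → $t5=200+4=204
sub $t6, $t6, 2 → $t6=8-2=6
cmp $t6, 0  (cmp 6,0)
bne L2: taken
add $t3, $t3, 11 → $t3=0+11=11
lw $t3, 0($t5) → $t3=M[204]=25
and $t4, $t4, $t3 → $t4=14&25=8
add $t4, $t4, 14 → $t4=8+14=22
add $t5, $t5, 4 → $t5=204+4=208
sub $t6, $t6, 2 → $t6=6-2=4
cmp $t6, 0  (cmp 4,0)
bne L2: taken
add $t3, $t3, 11 → $t3=25+11=36
lw $t3, 0($t5) → $t3=M[208]=6
and $t4, $t4, $t3 → $t4=22&6=6
add $t4, $t4, 14 → $t4=6+14=20
add $t5, $t5, 4 → $t5=208+4=212
sub $t6, $t6, 2 → $t6=4-2=2
cmp $t6, 0  (cmp 2,0)
bne L2: taken
add $t3, $t3, 11 → $t3=6+11=17
lw $t3, 0($t5) → $t3=M[212]=23
and $t4, $t4, $t3 → $t4=20&23=20
add $t4, $t4, 14 → $t4=20+14=34
add $t5, $t5, 4 → $t5=212+4=216
sub $t6, $t6, 2 → $t6=2-2=0
cmp $t6, 0  (cmp 0,0)
bne L2: not taken
and $t3, $t4, 3 → $t3=34&3=2
sw $t3, (200) → M[200]=2
halt.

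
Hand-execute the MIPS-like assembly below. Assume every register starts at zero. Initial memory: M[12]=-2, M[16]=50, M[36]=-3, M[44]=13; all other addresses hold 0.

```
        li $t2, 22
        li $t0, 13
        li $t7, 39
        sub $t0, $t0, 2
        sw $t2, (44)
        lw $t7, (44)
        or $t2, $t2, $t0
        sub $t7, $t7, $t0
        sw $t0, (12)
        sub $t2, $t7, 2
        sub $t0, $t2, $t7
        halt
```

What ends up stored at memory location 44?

$t2=22
$t0=13
$t7=39
$t0=13-2=11
sw $t2, (44) → M[44]=22
$t7=M[44]=22
$t2=22|11=31
$t7=22-11=11
sw $t0, (12) → M[12]=11
$t2=11-2=9
$t0=9-11=-2
halt.

22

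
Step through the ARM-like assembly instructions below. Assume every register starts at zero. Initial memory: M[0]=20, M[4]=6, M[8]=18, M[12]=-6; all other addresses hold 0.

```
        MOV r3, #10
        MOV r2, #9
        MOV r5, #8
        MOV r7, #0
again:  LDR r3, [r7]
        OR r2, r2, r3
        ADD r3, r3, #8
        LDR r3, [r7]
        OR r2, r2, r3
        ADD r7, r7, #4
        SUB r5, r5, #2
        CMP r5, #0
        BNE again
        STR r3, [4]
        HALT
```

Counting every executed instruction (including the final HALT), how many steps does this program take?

after MOV r3, #10: r3=10
after MOV r2, #9: r2=9
after MOV r5, #8: r5=8
after MOV r7, #0: r7=0
after LDR r3, [r7]: r3=M[0]=20
after OR r2, r2, r3: r2=9|20=29
after ADD r3, r3, #8: r3=20+8=28
after LDR r3, [r7]: r3=M[0]=20
after OR r2, r2, r3: r2=29|20=29
after ADD r7, r7, #4: r7=0+4=4
after SUB r5, r5, #2: r5=8-2=6
CMP r5, #0  (cmp 6,0)
BNE again: taken
after LDR r3, [r7]: r3=M[4]=6
after OR r2, r2, r3: r2=29|6=31
after ADD r3, r3, #8: r3=6+8=14
after LDR r3, [r7]: r3=M[4]=6
after OR r2, r2, r3: r2=31|6=31
after ADD r7, r7, #4: r7=4+4=8
after SUB r5, r5, #2: r5=6-2=4
CMP r5, #0  (cmp 4,0)
BNE again: taken
after LDR r3, [r7]: r3=M[8]=18
after OR r2, r2, r3: r2=31|18=31
after ADD r3, r3, #8: r3=18+8=26
after LDR r3, [r7]: r3=M[8]=18
after OR r2, r2, r3: r2=31|18=31
after ADD r7, r7, #4: r7=8+4=12
after SUB r5, r5, #2: r5=4-2=2
CMP r5, #0  (cmp 2,0)
BNE again: taken
after LDR r3, [r7]: r3=M[12]=-6
after OR r2, r2, r3: r2=31|(-6)=-1
after ADD r3, r3, #8: r3=(-6)+8=2
after LDR r3, [r7]: r3=M[12]=-6
after OR r2, r2, r3: r2=(-1)|(-6)=-1
after ADD r7, r7, #4: r7=12+4=16
after SUB r5, r5, #2: r5=2-2=0
CMP r5, #0  (cmp 0,0)
BNE again: not taken
STR r3, [4] → M[4]=-6
halt.
Total executed instructions: 42.

42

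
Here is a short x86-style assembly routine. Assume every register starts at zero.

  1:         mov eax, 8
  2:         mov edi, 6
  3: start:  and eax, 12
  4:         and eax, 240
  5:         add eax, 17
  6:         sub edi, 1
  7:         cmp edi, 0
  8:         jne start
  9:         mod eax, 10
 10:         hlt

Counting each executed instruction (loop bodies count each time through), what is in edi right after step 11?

mov eax, 8 → eax=8
mov edi, 6 → edi=6
and eax, 12 → eax=8&12=8
and eax, 240 → eax=8&240=0
add eax, 17 → eax=0+17=17
sub edi, 1 → edi=6-1=5
cmp edi, 0  (cmp 5,0)
jne start: taken
and eax, 12 → eax=17&12=0
and eax, 240 → eax=0&240=0
add eax, 17 → eax=0+17=17
After step 11: edi = 5.

5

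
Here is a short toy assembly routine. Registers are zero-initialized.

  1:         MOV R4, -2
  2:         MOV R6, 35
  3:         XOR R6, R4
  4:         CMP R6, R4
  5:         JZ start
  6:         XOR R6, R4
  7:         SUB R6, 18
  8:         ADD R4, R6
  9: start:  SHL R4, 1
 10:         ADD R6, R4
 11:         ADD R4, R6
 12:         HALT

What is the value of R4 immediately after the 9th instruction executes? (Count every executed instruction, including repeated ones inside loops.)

after MOV R4, -2: R4=-2
after MOV R6, 35: R6=35
after XOR R6, R4: R6=35^(-2)=-35
CMP R6, R4  (cmp -35,-2)
JZ start: not taken
after XOR R6, R4: R6=(-35)^(-2)=35
after SUB R6, 18: R6=35-18=17
after ADD R4, R6: R4=(-2)+17=15
after SHL R4, 1: R4=15<<1=30
After step 9: R4 = 30.

30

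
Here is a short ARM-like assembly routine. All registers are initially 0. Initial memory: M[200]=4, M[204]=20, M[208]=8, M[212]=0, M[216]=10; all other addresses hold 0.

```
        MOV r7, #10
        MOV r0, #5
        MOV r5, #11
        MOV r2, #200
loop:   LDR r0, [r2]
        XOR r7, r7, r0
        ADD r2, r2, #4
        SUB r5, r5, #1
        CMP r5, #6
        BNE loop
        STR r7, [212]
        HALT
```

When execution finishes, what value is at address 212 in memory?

24

after MOV r7, #10: r7=10
after MOV r0, #5: r0=5
after MOV r5, #11: r5=11
after MOV r2, #200: r2=200
after LDR r0, [r2]: r0=M[200]=4
after XOR r7, r7, r0: r7=10^4=14
after ADD r2, r2, #4: r2=200+4=204
after SUB r5, r5, #1: r5=11-1=10
CMP r5, #6  (cmp 10,6)
BNE loop: taken
after LDR r0, [r2]: r0=M[204]=20
after XOR r7, r7, r0: r7=14^20=26
after ADD r2, r2, #4: r2=204+4=208
after SUB r5, r5, #1: r5=10-1=9
CMP r5, #6  (cmp 9,6)
BNE loop: taken
after LDR r0, [r2]: r0=M[208]=8
after XOR r7, r7, r0: r7=26^8=18
after ADD r2, r2, #4: r2=208+4=212
after SUB r5, r5, #1: r5=9-1=8
CMP r5, #6  (cmp 8,6)
BNE loop: taken
after LDR r0, [r2]: r0=M[212]=0
after XOR r7, r7, r0: r7=18^0=18
after ADD r2, r2, #4: r2=212+4=216
after SUB r5, r5, #1: r5=8-1=7
CMP r5, #6  (cmp 7,6)
BNE loop: taken
after LDR r0, [r2]: r0=M[216]=10
after XOR r7, r7, r0: r7=18^10=24
after ADD r2, r2, #4: r2=216+4=220
after SUB r5, r5, #1: r5=7-1=6
CMP r5, #6  (cmp 6,6)
BNE loop: not taken
STR r7, [212] → M[212]=24
halt.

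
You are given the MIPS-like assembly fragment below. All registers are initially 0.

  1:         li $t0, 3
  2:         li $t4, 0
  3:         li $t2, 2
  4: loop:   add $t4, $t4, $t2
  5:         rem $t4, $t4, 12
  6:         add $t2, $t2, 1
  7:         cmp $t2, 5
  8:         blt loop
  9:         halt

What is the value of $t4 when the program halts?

$t0=3
$t4=0
$t2=2
$t4=0+2=2
$t4=2%12=2
$t2=2+1=3
cmp $t2, 5  (cmp 3,5)
blt loop: taken
$t4=2+3=5
$t4=5%12=5
$t2=3+1=4
cmp $t2, 5  (cmp 4,5)
blt loop: taken
$t4=5+4=9
$t4=9%12=9
$t2=4+1=5
cmp $t2, 5  (cmp 5,5)
blt loop: not taken
halt.

9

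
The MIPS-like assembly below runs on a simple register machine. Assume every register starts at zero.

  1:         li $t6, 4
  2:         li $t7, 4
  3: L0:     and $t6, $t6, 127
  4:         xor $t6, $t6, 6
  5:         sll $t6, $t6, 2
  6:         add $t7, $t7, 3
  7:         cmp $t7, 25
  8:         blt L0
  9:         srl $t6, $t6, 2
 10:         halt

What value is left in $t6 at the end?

126

$t6=4
$t7=4
$t6=4&127=4
$t6=4^6=2
$t6=2<<2=8
$t7=4+3=7
cmp $t7, 25  (cmp 7,25)
blt L0: taken
$t6=8&127=8
$t6=8^6=14
$t6=14<<2=56
$t7=7+3=10
cmp $t7, 25  (cmp 10,25)
blt L0: taken
$t6=56&127=56
$t6=56^6=62
$t6=62<<2=248
$t7=10+3=13
cmp $t7, 25  (cmp 13,25)
blt L0: taken
$t6=248&127=120
$t6=120^6=126
$t6=126<<2=504
$t7=13+3=16
cmp $t7, 25  (cmp 16,25)
blt L0: taken
$t6=504&127=120
$t6=120^6=126
$t6=126<<2=504
$t7=16+3=19
cmp $t7, 25  (cmp 19,25)
blt L0: taken
$t6=504&127=120
$t6=120^6=126
$t6=126<<2=504
$t7=19+3=22
cmp $t7, 25  (cmp 22,25)
blt L0: taken
$t6=504&127=120
$t6=120^6=126
$t6=126<<2=504
$t7=22+3=25
cmp $t7, 25  (cmp 25,25)
blt L0: not taken
$t6=504>>2=126
halt.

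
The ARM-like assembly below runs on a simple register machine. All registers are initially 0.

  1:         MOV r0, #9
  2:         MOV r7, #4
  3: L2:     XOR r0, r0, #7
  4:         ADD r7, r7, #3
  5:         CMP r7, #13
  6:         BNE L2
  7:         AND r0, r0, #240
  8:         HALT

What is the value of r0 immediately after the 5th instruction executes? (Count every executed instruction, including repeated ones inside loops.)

r0=9
r7=4
r0=9^7=14
r7=4+3=7
CMP r7, #13  (cmp 7,13)
After step 5: r0 = 14.

14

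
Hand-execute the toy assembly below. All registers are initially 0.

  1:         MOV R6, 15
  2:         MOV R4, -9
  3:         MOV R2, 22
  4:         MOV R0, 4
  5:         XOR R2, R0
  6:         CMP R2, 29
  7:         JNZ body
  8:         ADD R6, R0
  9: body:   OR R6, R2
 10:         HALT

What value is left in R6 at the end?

after MOV R6, 15: R6=15
after MOV R4, -9: R4=-9
after MOV R2, 22: R2=22
after MOV R0, 4: R0=4
after XOR R2, R0: R2=22^4=18
CMP R2, 29  (cmp 18,29)
JNZ body: taken
after OR R6, R2: R6=15|18=31
halt.

31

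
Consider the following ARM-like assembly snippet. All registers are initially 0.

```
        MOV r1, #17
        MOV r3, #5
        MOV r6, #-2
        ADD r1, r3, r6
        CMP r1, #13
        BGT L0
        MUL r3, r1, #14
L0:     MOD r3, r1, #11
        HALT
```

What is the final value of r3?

3

r1=17
r3=5
r6=-2
r1=5+(-2)=3
CMP r1, #13  (cmp 3,13)
BGT L0: not taken
r3=3*14=42
r3=3%11=3
halt.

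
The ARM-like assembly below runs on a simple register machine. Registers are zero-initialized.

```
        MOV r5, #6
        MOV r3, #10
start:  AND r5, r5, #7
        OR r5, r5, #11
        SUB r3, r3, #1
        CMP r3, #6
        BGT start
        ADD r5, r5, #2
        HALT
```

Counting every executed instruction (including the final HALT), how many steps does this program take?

24

after MOV r5, #6: r5=6
after MOV r3, #10: r3=10
after AND r5, r5, #7: r5=6&7=6
after OR r5, r5, #11: r5=6|11=15
after SUB r3, r3, #1: r3=10-1=9
CMP r3, #6  (cmp 9,6)
BGT start: taken
after AND r5, r5, #7: r5=15&7=7
after OR r5, r5, #11: r5=7|11=15
after SUB r3, r3, #1: r3=9-1=8
CMP r3, #6  (cmp 8,6)
BGT start: taken
after AND r5, r5, #7: r5=15&7=7
after OR r5, r5, #11: r5=7|11=15
after SUB r3, r3, #1: r3=8-1=7
CMP r3, #6  (cmp 7,6)
BGT start: taken
after AND r5, r5, #7: r5=15&7=7
after OR r5, r5, #11: r5=7|11=15
after SUB r3, r3, #1: r3=7-1=6
CMP r3, #6  (cmp 6,6)
BGT start: not taken
after ADD r5, r5, #2: r5=15+2=17
halt.
Total executed instructions: 24.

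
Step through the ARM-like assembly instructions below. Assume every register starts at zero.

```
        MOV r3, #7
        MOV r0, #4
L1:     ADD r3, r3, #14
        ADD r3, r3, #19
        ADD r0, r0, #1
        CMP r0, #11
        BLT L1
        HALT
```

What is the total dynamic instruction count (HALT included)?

r3=7
r0=4
r3=7+14=21
r3=21+19=40
r0=4+1=5
CMP r0, #11  (cmp 5,11)
BLT L1: taken
r3=40+14=54
r3=54+19=73
r0=5+1=6
CMP r0, #11  (cmp 6,11)
BLT L1: taken
r3=73+14=87
r3=87+19=106
r0=6+1=7
CMP r0, #11  (cmp 7,11)
BLT L1: taken
r3=106+14=120
r3=120+19=139
r0=7+1=8
CMP r0, #11  (cmp 8,11)
BLT L1: taken
r3=139+14=153
r3=153+19=172
r0=8+1=9
CMP r0, #11  (cmp 9,11)
BLT L1: taken
r3=172+14=186
r3=186+19=205
r0=9+1=10
CMP r0, #11  (cmp 10,11)
BLT L1: taken
r3=205+14=219
r3=219+19=238
r0=10+1=11
CMP r0, #11  (cmp 11,11)
BLT L1: not taken
halt.
Total executed instructions: 38.

38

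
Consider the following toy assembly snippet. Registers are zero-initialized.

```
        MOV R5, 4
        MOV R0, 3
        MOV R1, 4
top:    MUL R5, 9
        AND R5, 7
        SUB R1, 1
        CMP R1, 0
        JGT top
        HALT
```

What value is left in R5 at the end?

R5=4
R0=3
R1=4
R5=4*9=36
R5=36&7=4
R1=4-1=3
CMP R1, 0  (cmp 3,0)
JGT top: taken
R5=4*9=36
R5=36&7=4
R1=3-1=2
CMP R1, 0  (cmp 2,0)
JGT top: taken
R5=4*9=36
R5=36&7=4
R1=2-1=1
CMP R1, 0  (cmp 1,0)
JGT top: taken
R5=4*9=36
R5=36&7=4
R1=1-1=0
CMP R1, 0  (cmp 0,0)
JGT top: not taken
halt.

4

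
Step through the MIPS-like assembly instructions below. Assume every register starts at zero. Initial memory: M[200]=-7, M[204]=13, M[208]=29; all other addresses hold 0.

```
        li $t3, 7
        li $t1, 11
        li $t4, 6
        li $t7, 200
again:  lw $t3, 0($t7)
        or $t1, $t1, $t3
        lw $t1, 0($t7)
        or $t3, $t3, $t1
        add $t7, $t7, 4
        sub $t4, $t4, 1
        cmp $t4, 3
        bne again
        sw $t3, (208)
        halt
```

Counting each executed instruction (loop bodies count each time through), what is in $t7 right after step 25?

after li $t3, 7: $t3=7
after li $t1, 11: $t1=11
after li $t4, 6: $t4=6
after li $t7, 200: $t7=200
after lw $t3, 0($t7): $t3=M[200]=-7
after or $t1, $t1, $t3: $t1=11|(-7)=-5
after lw $t1, 0($t7): $t1=M[200]=-7
after or $t3, $t3, $t1: $t3=(-7)|(-7)=-7
after add $t7, $t7, 4: $t7=200+4=204
after sub $t4, $t4, 1: $t4=6-1=5
cmp $t4, 3  (cmp 5,3)
bne again: taken
after lw $t3, 0($t7): $t3=M[204]=13
after or $t1, $t1, $t3: $t1=(-7)|13=-3
after lw $t1, 0($t7): $t1=M[204]=13
after or $t3, $t3, $t1: $t3=13|13=13
after add $t7, $t7, 4: $t7=204+4=208
after sub $t4, $t4, 1: $t4=5-1=4
cmp $t4, 3  (cmp 4,3)
bne again: taken
after lw $t3, 0($t7): $t3=M[208]=29
after or $t1, $t1, $t3: $t1=13|29=29
after lw $t1, 0($t7): $t1=M[208]=29
after or $t3, $t3, $t1: $t3=29|29=29
after add $t7, $t7, 4: $t7=208+4=212
After step 25: $t7 = 212.

212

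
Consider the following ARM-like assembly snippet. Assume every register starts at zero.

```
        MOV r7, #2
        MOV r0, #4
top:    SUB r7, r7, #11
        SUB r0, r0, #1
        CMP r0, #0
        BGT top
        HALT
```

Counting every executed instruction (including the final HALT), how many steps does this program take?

19

after MOV r7, #2: r7=2
after MOV r0, #4: r0=4
after SUB r7, r7, #11: r7=2-11=-9
after SUB r0, r0, #1: r0=4-1=3
CMP r0, #0  (cmp 3,0)
BGT top: taken
after SUB r7, r7, #11: r7=(-9)-11=-20
after SUB r0, r0, #1: r0=3-1=2
CMP r0, #0  (cmp 2,0)
BGT top: taken
after SUB r7, r7, #11: r7=(-20)-11=-31
after SUB r0, r0, #1: r0=2-1=1
CMP r0, #0  (cmp 1,0)
BGT top: taken
after SUB r7, r7, #11: r7=(-31)-11=-42
after SUB r0, r0, #1: r0=1-1=0
CMP r0, #0  (cmp 0,0)
BGT top: not taken
halt.
Total executed instructions: 19.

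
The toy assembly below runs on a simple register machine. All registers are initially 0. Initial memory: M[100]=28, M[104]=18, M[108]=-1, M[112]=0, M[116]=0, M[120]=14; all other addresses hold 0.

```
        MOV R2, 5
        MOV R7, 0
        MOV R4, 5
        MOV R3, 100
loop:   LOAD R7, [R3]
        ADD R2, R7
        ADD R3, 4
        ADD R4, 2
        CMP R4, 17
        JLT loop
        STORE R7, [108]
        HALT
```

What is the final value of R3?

after MOV R2, 5: R2=5
after MOV R7, 0: R7=0
after MOV R4, 5: R4=5
after MOV R3, 100: R3=100
after LOAD R7, [R3]: R7=M[100]=28
after ADD R2, R7: R2=5+28=33
after ADD R3, 4: R3=100+4=104
after ADD R4, 2: R4=5+2=7
CMP R4, 17  (cmp 7,17)
JLT loop: taken
after LOAD R7, [R3]: R7=M[104]=18
after ADD R2, R7: R2=33+18=51
after ADD R3, 4: R3=104+4=108
after ADD R4, 2: R4=7+2=9
CMP R4, 17  (cmp 9,17)
JLT loop: taken
after LOAD R7, [R3]: R7=M[108]=-1
after ADD R2, R7: R2=51+(-1)=50
after ADD R3, 4: R3=108+4=112
after ADD R4, 2: R4=9+2=11
CMP R4, 17  (cmp 11,17)
JLT loop: taken
after LOAD R7, [R3]: R7=M[112]=0
after ADD R2, R7: R2=50+0=50
after ADD R3, 4: R3=112+4=116
after ADD R4, 2: R4=11+2=13
CMP R4, 17  (cmp 13,17)
JLT loop: taken
after LOAD R7, [R3]: R7=M[116]=0
after ADD R2, R7: R2=50+0=50
after ADD R3, 4: R3=116+4=120
after ADD R4, 2: R4=13+2=15
CMP R4, 17  (cmp 15,17)
JLT loop: taken
after LOAD R7, [R3]: R7=M[120]=14
after ADD R2, R7: R2=50+14=64
after ADD R3, 4: R3=120+4=124
after ADD R4, 2: R4=15+2=17
CMP R4, 17  (cmp 17,17)
JLT loop: not taken
STORE R7, [108] → M[108]=14
halt.

124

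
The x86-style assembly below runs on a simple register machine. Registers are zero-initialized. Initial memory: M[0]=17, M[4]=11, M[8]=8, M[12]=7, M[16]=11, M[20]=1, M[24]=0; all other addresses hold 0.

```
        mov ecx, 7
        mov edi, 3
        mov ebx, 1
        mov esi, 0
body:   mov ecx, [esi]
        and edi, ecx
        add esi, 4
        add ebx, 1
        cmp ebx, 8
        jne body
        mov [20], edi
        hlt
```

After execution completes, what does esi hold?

mov ecx, 7 → ecx=7
mov edi, 3 → edi=3
mov ebx, 1 → ebx=1
mov esi, 0 → esi=0
mov ecx, [esi] → ecx=M[0]=17
and edi, ecx → edi=3&17=1
add esi, 4 → esi=0+4=4
add ebx, 1 → ebx=1+1=2
cmp ebx, 8  (cmp 2,8)
jne body: taken
mov ecx, [esi] → ecx=M[4]=11
and edi, ecx → edi=1&11=1
add esi, 4 → esi=4+4=8
add ebx, 1 → ebx=2+1=3
cmp ebx, 8  (cmp 3,8)
jne body: taken
mov ecx, [esi] → ecx=M[8]=8
and edi, ecx → edi=1&8=0
add esi, 4 → esi=8+4=12
add ebx, 1 → ebx=3+1=4
cmp ebx, 8  (cmp 4,8)
jne body: taken
mov ecx, [esi] → ecx=M[12]=7
and edi, ecx → edi=0&7=0
add esi, 4 → esi=12+4=16
add ebx, 1 → ebx=4+1=5
cmp ebx, 8  (cmp 5,8)
jne body: taken
mov ecx, [esi] → ecx=M[16]=11
and edi, ecx → edi=0&11=0
add esi, 4 → esi=16+4=20
add ebx, 1 → ebx=5+1=6
cmp ebx, 8  (cmp 6,8)
jne body: taken
mov ecx, [esi] → ecx=M[20]=1
and edi, ecx → edi=0&1=0
add esi, 4 → esi=20+4=24
add ebx, 1 → ebx=6+1=7
cmp ebx, 8  (cmp 7,8)
jne body: taken
mov ecx, [esi] → ecx=M[24]=0
and edi, ecx → edi=0&0=0
add esi, 4 → esi=24+4=28
add ebx, 1 → ebx=7+1=8
cmp ebx, 8  (cmp 8,8)
jne body: not taken
mov [20], edi → M[20]=0
halt.

28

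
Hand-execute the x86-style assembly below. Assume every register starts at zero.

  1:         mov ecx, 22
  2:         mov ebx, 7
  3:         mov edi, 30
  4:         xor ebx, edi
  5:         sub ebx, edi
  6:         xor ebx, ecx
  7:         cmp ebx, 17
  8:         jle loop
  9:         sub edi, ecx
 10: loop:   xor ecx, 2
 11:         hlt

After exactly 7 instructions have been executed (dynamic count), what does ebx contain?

ecx=22
ebx=7
edi=30
ebx=7^30=25
ebx=25-30=-5
ebx=(-5)^22=-19
cmp ebx, 17  (cmp -19,17)
After step 7: ebx = -19.

-19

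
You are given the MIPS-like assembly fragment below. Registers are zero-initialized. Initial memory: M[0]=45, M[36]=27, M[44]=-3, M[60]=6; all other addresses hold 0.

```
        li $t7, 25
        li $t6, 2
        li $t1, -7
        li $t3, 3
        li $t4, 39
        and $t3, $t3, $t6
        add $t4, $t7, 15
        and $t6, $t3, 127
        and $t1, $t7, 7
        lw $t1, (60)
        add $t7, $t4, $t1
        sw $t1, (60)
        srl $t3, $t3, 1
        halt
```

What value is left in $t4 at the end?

after li $t7, 25: $t7=25
after li $t6, 2: $t6=2
after li $t1, -7: $t1=-7
after li $t3, 3: $t3=3
after li $t4, 39: $t4=39
after and $t3, $t3, $t6: $t3=3&2=2
after add $t4, $t7, 15: $t4=25+15=40
after and $t6, $t3, 127: $t6=2&127=2
after and $t1, $t7, 7: $t1=25&7=1
after lw $t1, (60): $t1=M[60]=6
after add $t7, $t4, $t1: $t7=40+6=46
sw $t1, (60) → M[60]=6
after srl $t3, $t3, 1: $t3=2>>1=1
halt.

40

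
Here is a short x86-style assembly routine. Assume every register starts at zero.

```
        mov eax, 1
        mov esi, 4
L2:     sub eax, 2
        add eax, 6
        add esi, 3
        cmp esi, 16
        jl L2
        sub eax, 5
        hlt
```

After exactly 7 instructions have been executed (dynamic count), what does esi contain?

eax=1
esi=4
eax=1-2=-1
eax=(-1)+6=5
esi=4+3=7
cmp esi, 16  (cmp 7,16)
jl L2: taken
After step 7: esi = 7.

7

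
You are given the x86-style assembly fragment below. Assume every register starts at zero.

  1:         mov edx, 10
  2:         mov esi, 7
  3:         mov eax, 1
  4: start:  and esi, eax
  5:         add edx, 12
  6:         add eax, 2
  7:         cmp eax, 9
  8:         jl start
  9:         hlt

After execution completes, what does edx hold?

after mov edx, 10: edx=10
after mov esi, 7: esi=7
after mov eax, 1: eax=1
after and esi, eax: esi=7&1=1
after add edx, 12: edx=10+12=22
after add eax, 2: eax=1+2=3
cmp eax, 9  (cmp 3,9)
jl start: taken
after and esi, eax: esi=1&3=1
after add edx, 12: edx=22+12=34
after add eax, 2: eax=3+2=5
cmp eax, 9  (cmp 5,9)
jl start: taken
after and esi, eax: esi=1&5=1
after add edx, 12: edx=34+12=46
after add eax, 2: eax=5+2=7
cmp eax, 9  (cmp 7,9)
jl start: taken
after and esi, eax: esi=1&7=1
after add edx, 12: edx=46+12=58
after add eax, 2: eax=7+2=9
cmp eax, 9  (cmp 9,9)
jl start: not taken
halt.

58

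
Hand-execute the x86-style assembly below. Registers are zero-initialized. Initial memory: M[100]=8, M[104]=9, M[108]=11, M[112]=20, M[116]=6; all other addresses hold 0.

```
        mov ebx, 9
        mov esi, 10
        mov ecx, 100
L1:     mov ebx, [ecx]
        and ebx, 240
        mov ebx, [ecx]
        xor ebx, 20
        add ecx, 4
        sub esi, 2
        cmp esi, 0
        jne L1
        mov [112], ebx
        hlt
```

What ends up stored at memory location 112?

18

after mov ebx, 9: ebx=9
after mov esi, 10: esi=10
after mov ecx, 100: ecx=100
after mov ebx, [ecx]: ebx=M[100]=8
after and ebx, 240: ebx=8&240=0
after mov ebx, [ecx]: ebx=M[100]=8
after xor ebx, 20: ebx=8^20=28
after add ecx, 4: ecx=100+4=104
after sub esi, 2: esi=10-2=8
cmp esi, 0  (cmp 8,0)
jne L1: taken
after mov ebx, [ecx]: ebx=M[104]=9
after and ebx, 240: ebx=9&240=0
after mov ebx, [ecx]: ebx=M[104]=9
after xor ebx, 20: ebx=9^20=29
after add ecx, 4: ecx=104+4=108
after sub esi, 2: esi=8-2=6
cmp esi, 0  (cmp 6,0)
jne L1: taken
after mov ebx, [ecx]: ebx=M[108]=11
after and ebx, 240: ebx=11&240=0
after mov ebx, [ecx]: ebx=M[108]=11
after xor ebx, 20: ebx=11^20=31
after add ecx, 4: ecx=108+4=112
after sub esi, 2: esi=6-2=4
cmp esi, 0  (cmp 4,0)
jne L1: taken
after mov ebx, [ecx]: ebx=M[112]=20
after and ebx, 240: ebx=20&240=16
after mov ebx, [ecx]: ebx=M[112]=20
after xor ebx, 20: ebx=20^20=0
after add ecx, 4: ecx=112+4=116
after sub esi, 2: esi=4-2=2
cmp esi, 0  (cmp 2,0)
jne L1: taken
after mov ebx, [ecx]: ebx=M[116]=6
after and ebx, 240: ebx=6&240=0
after mov ebx, [ecx]: ebx=M[116]=6
after xor ebx, 20: ebx=6^20=18
after add ecx, 4: ecx=116+4=120
after sub esi, 2: esi=2-2=0
cmp esi, 0  (cmp 0,0)
jne L1: not taken
mov [112], ebx → M[112]=18
halt.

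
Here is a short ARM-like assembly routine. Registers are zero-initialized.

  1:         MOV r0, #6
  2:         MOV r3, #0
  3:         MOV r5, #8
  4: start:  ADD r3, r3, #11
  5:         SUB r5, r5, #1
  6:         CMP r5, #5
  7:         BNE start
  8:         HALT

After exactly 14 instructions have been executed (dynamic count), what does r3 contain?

33

after MOV r0, #6: r0=6
after MOV r3, #0: r3=0
after MOV r5, #8: r5=8
after ADD r3, r3, #11: r3=0+11=11
after SUB r5, r5, #1: r5=8-1=7
CMP r5, #5  (cmp 7,5)
BNE start: taken
after ADD r3, r3, #11: r3=11+11=22
after SUB r5, r5, #1: r5=7-1=6
CMP r5, #5  (cmp 6,5)
BNE start: taken
after ADD r3, r3, #11: r3=22+11=33
after SUB r5, r5, #1: r5=6-1=5
CMP r5, #5  (cmp 5,5)
After step 14: r3 = 33.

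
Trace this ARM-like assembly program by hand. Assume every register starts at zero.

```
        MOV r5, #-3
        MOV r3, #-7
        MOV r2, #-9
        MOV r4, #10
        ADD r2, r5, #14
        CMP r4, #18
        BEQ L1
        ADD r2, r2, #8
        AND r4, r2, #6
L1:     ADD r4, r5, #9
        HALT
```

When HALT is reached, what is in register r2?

after MOV r5, #-3: r5=-3
after MOV r3, #-7: r3=-7
after MOV r2, #-9: r2=-9
after MOV r4, #10: r4=10
after ADD r2, r5, #14: r2=(-3)+14=11
CMP r4, #18  (cmp 10,18)
BEQ L1: not taken
after ADD r2, r2, #8: r2=11+8=19
after AND r4, r2, #6: r4=19&6=2
after ADD r4, r5, #9: r4=(-3)+9=6
halt.

19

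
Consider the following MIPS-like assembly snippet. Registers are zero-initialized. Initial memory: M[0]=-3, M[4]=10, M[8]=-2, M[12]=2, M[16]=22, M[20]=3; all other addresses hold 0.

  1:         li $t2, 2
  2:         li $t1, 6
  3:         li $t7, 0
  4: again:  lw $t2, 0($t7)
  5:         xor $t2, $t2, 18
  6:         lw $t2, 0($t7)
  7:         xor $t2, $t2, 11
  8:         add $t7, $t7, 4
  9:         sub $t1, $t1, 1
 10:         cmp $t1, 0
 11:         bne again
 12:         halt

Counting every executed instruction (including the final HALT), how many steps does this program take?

52

after li $t2, 2: $t2=2
after li $t1, 6: $t1=6
after li $t7, 0: $t7=0
after lw $t2, 0($t7): $t2=M[0]=-3
after xor $t2, $t2, 18: $t2=(-3)^18=-17
after lw $t2, 0($t7): $t2=M[0]=-3
after xor $t2, $t2, 11: $t2=(-3)^11=-10
after add $t7, $t7, 4: $t7=0+4=4
after sub $t1, $t1, 1: $t1=6-1=5
cmp $t1, 0  (cmp 5,0)
bne again: taken
after lw $t2, 0($t7): $t2=M[4]=10
after xor $t2, $t2, 18: $t2=10^18=24
after lw $t2, 0($t7): $t2=M[4]=10
after xor $t2, $t2, 11: $t2=10^11=1
after add $t7, $t7, 4: $t7=4+4=8
after sub $t1, $t1, 1: $t1=5-1=4
cmp $t1, 0  (cmp 4,0)
bne again: taken
after lw $t2, 0($t7): $t2=M[8]=-2
after xor $t2, $t2, 18: $t2=(-2)^18=-20
after lw $t2, 0($t7): $t2=M[8]=-2
after xor $t2, $t2, 11: $t2=(-2)^11=-11
after add $t7, $t7, 4: $t7=8+4=12
after sub $t1, $t1, 1: $t1=4-1=3
cmp $t1, 0  (cmp 3,0)
bne again: taken
after lw $t2, 0($t7): $t2=M[12]=2
after xor $t2, $t2, 18: $t2=2^18=16
after lw $t2, 0($t7): $t2=M[12]=2
after xor $t2, $t2, 11: $t2=2^11=9
after add $t7, $t7, 4: $t7=12+4=16
after sub $t1, $t1, 1: $t1=3-1=2
cmp $t1, 0  (cmp 2,0)
bne again: taken
after lw $t2, 0($t7): $t2=M[16]=22
after xor $t2, $t2, 18: $t2=22^18=4
after lw $t2, 0($t7): $t2=M[16]=22
after xor $t2, $t2, 11: $t2=22^11=29
after add $t7, $t7, 4: $t7=16+4=20
after sub $t1, $t1, 1: $t1=2-1=1
cmp $t1, 0  (cmp 1,0)
bne again: taken
after lw $t2, 0($t7): $t2=M[20]=3
after xor $t2, $t2, 18: $t2=3^18=17
after lw $t2, 0($t7): $t2=M[20]=3
after xor $t2, $t2, 11: $t2=3^11=8
after add $t7, $t7, 4: $t7=20+4=24
after sub $t1, $t1, 1: $t1=1-1=0
cmp $t1, 0  (cmp 0,0)
bne again: not taken
halt.
Total executed instructions: 52.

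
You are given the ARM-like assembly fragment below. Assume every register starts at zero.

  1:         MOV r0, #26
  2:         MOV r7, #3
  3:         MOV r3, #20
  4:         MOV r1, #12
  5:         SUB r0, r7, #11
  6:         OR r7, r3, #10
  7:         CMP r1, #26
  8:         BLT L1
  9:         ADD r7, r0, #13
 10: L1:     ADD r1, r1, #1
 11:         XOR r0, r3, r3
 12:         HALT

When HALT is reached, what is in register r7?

30

MOV r0, #26 → r0=26
MOV r7, #3 → r7=3
MOV r3, #20 → r3=20
MOV r1, #12 → r1=12
SUB r0, r7, #11 → r0=3-11=-8
OR r7, r3, #10 → r7=20|10=30
CMP r1, #26  (cmp 12,26)
BLT L1: taken
ADD r1, r1, #1 → r1=12+1=13
XOR r0, r3, r3 → r0=20^20=0
halt.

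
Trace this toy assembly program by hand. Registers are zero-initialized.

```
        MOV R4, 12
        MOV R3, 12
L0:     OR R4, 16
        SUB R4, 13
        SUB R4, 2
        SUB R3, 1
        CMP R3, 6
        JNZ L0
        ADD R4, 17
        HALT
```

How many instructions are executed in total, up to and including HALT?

R4=12
R3=12
R4=12|16=28
R4=28-13=15
R4=15-2=13
R3=12-1=11
CMP R3, 6  (cmp 11,6)
JNZ L0: taken
R4=13|16=29
R4=29-13=16
R4=16-2=14
R3=11-1=10
CMP R3, 6  (cmp 10,6)
JNZ L0: taken
R4=14|16=30
R4=30-13=17
R4=17-2=15
R3=10-1=9
CMP R3, 6  (cmp 9,6)
JNZ L0: taken
R4=15|16=31
R4=31-13=18
R4=18-2=16
R3=9-1=8
CMP R3, 6  (cmp 8,6)
JNZ L0: taken
R4=16|16=16
R4=16-13=3
R4=3-2=1
R3=8-1=7
CMP R3, 6  (cmp 7,6)
JNZ L0: taken
R4=1|16=17
R4=17-13=4
R4=4-2=2
R3=7-1=6
CMP R3, 6  (cmp 6,6)
JNZ L0: not taken
R4=2+17=19
halt.
Total executed instructions: 40.

40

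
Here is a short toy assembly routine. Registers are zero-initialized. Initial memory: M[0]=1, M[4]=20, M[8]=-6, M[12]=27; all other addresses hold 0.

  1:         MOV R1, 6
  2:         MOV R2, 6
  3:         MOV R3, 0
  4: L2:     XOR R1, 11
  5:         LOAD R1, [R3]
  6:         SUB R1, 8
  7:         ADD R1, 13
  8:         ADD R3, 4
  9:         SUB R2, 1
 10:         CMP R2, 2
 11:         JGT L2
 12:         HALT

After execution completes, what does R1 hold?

MOV R1, 6 → R1=6
MOV R2, 6 → R2=6
MOV R3, 0 → R3=0
XOR R1, 11 → R1=6^11=13
LOAD R1, [R3] → R1=M[0]=1
SUB R1, 8 → R1=1-8=-7
ADD R1, 13 → R1=(-7)+13=6
ADD R3, 4 → R3=0+4=4
SUB R2, 1 → R2=6-1=5
CMP R2, 2  (cmp 5,2)
JGT L2: taken
XOR R1, 11 → R1=6^11=13
LOAD R1, [R3] → R1=M[4]=20
SUB R1, 8 → R1=20-8=12
ADD R1, 13 → R1=12+13=25
ADD R3, 4 → R3=4+4=8
SUB R2, 1 → R2=5-1=4
CMP R2, 2  (cmp 4,2)
JGT L2: taken
XOR R1, 11 → R1=25^11=18
LOAD R1, [R3] → R1=M[8]=-6
SUB R1, 8 → R1=(-6)-8=-14
ADD R1, 13 → R1=(-14)+13=-1
ADD R3, 4 → R3=8+4=12
SUB R2, 1 → R2=4-1=3
CMP R2, 2  (cmp 3,2)
JGT L2: taken
XOR R1, 11 → R1=(-1)^11=-12
LOAD R1, [R3] → R1=M[12]=27
SUB R1, 8 → R1=27-8=19
ADD R1, 13 → R1=19+13=32
ADD R3, 4 → R3=12+4=16
SUB R2, 1 → R2=3-1=2
CMP R2, 2  (cmp 2,2)
JGT L2: not taken
halt.

32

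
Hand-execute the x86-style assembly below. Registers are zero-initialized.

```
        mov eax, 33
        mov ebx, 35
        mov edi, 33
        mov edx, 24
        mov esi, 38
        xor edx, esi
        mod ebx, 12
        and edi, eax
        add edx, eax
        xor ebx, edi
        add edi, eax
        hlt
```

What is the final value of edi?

66

mov eax, 33 → eax=33
mov ebx, 35 → ebx=35
mov edi, 33 → edi=33
mov edx, 24 → edx=24
mov esi, 38 → esi=38
xor edx, esi → edx=24^38=62
mod ebx, 12 → ebx=35%12=11
and edi, eax → edi=33&33=33
add edx, eax → edx=62+33=95
xor ebx, edi → ebx=11^33=42
add edi, eax → edi=33+33=66
halt.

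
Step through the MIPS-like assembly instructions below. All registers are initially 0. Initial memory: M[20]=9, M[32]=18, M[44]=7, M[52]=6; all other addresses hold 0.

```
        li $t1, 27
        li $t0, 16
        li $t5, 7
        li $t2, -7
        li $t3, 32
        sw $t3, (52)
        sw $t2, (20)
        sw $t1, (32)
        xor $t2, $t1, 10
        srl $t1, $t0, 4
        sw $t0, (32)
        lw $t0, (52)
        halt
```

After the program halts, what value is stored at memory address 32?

16

li $t1, 27 → $t1=27
li $t0, 16 → $t0=16
li $t5, 7 → $t5=7
li $t2, -7 → $t2=-7
li $t3, 32 → $t3=32
sw $t3, (52) → M[52]=32
sw $t2, (20) → M[20]=-7
sw $t1, (32) → M[32]=27
xor $t2, $t1, 10 → $t2=27^10=17
srl $t1, $t0, 4 → $t1=16>>4=1
sw $t0, (32) → M[32]=16
lw $t0, (52) → $t0=M[52]=32
halt.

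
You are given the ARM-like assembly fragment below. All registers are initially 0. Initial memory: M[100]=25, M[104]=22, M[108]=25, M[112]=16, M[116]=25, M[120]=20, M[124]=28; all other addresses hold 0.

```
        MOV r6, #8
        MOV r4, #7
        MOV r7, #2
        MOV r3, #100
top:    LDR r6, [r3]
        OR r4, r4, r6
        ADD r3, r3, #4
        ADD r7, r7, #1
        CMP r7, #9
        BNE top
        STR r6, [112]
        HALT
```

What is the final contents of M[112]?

28

after MOV r6, #8: r6=8
after MOV r4, #7: r4=7
after MOV r7, #2: r7=2
after MOV r3, #100: r3=100
after LDR r6, [r3]: r6=M[100]=25
after OR r4, r4, r6: r4=7|25=31
after ADD r3, r3, #4: r3=100+4=104
after ADD r7, r7, #1: r7=2+1=3
CMP r7, #9  (cmp 3,9)
BNE top: taken
after LDR r6, [r3]: r6=M[104]=22
after OR r4, r4, r6: r4=31|22=31
after ADD r3, r3, #4: r3=104+4=108
after ADD r7, r7, #1: r7=3+1=4
CMP r7, #9  (cmp 4,9)
BNE top: taken
after LDR r6, [r3]: r6=M[108]=25
after OR r4, r4, r6: r4=31|25=31
after ADD r3, r3, #4: r3=108+4=112
after ADD r7, r7, #1: r7=4+1=5
CMP r7, #9  (cmp 5,9)
BNE top: taken
after LDR r6, [r3]: r6=M[112]=16
after OR r4, r4, r6: r4=31|16=31
after ADD r3, r3, #4: r3=112+4=116
after ADD r7, r7, #1: r7=5+1=6
CMP r7, #9  (cmp 6,9)
BNE top: taken
after LDR r6, [r3]: r6=M[116]=25
after OR r4, r4, r6: r4=31|25=31
after ADD r3, r3, #4: r3=116+4=120
after ADD r7, r7, #1: r7=6+1=7
CMP r7, #9  (cmp 7,9)
BNE top: taken
after LDR r6, [r3]: r6=M[120]=20
after OR r4, r4, r6: r4=31|20=31
after ADD r3, r3, #4: r3=120+4=124
after ADD r7, r7, #1: r7=7+1=8
CMP r7, #9  (cmp 8,9)
BNE top: taken
after LDR r6, [r3]: r6=M[124]=28
after OR r4, r4, r6: r4=31|28=31
after ADD r3, r3, #4: r3=124+4=128
after ADD r7, r7, #1: r7=8+1=9
CMP r7, #9  (cmp 9,9)
BNE top: not taken
STR r6, [112] → M[112]=28
halt.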